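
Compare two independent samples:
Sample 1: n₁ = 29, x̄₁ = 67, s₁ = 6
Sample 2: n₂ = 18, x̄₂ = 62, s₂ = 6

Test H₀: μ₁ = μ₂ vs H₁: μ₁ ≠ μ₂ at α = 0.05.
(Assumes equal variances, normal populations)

Pooled variance: s²_p = [28×6² + 17×6²]/(45) = 36.0000
s_p = 6.0000
SE = s_p×√(1/n₁ + 1/n₂) = 6.0000×√(1/29 + 1/18) = 1.8004
t = (x̄₁ - x̄₂)/SE = (67 - 62)/1.8004 = 2.7772
df = 45, t-critical = ±2.014
Decision: reject H₀

Answer: t = 2.7772, reject H₀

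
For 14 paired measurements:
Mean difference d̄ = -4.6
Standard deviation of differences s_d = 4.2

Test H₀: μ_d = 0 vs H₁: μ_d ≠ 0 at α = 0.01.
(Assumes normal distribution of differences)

df = n - 1 = 13
SE = s_d/√n = 4.2/√14 = 1.1225
t = d̄/SE = -4.6/1.1225 = -4.0980
Critical value: t_{0.005,13} = ±3.012
p-value ≈ 0.0013
Decision: reject H₀

Answer: t = -4.0980, reject H₀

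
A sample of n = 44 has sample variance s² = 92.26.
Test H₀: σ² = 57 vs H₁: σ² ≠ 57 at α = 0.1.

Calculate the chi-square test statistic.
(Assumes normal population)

Answer: χ² = 69.5996, reject H₀

Derivation:
df = n - 1 = 43
χ² = (n-1)s²/σ₀² = 43×92.26/57 = 69.5996
Critical values: χ²_{0.95,43} = 28.965, χ²_{0.05,43} = 59.304
Rejection region: χ² < 28.965 or χ² > 59.304
Decision: reject H₀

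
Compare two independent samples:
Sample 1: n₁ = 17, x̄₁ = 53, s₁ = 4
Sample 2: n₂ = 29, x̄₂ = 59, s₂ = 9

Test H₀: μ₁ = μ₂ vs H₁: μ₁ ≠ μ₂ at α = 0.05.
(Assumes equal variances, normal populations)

Pooled variance: s²_p = [16×4² + 28×9²]/(44) = 57.3636
s_p = 7.5739
SE = s_p×√(1/n₁ + 1/n₂) = 7.5739×√(1/17 + 1/29) = 2.3135
t = (x̄₁ - x̄₂)/SE = (53 - 59)/2.3135 = -2.5935
df = 44, t-critical = ±2.015
Decision: reject H₀

Answer: t = -2.5935, reject H₀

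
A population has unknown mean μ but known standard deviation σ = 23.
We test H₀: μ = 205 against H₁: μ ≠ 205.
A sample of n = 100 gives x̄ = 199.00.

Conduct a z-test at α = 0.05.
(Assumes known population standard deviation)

Answer: z = -2.6087, reject H₀

Derivation:
Standard error: SE = σ/√n = 23/√100 = 2.3000
z-statistic: z = (x̄ - μ₀)/SE = (199.00 - 205)/2.3000 = -2.6087
Critical value: ±1.960
p-value = 0.0091
Decision: reject H₀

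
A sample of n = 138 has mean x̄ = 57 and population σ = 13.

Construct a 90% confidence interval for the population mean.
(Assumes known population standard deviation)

Confidence level: 90%, α = 0.1
z_0.05 = 1.645
SE = σ/√n = 13/√138 = 1.1066
Margin of error = 1.645 × 1.1066 = 1.8204
CI: x̄ ± margin = 57 ± 1.8204
CI: (55.1796, 58.8204)

Answer: (55.1796, 58.8204)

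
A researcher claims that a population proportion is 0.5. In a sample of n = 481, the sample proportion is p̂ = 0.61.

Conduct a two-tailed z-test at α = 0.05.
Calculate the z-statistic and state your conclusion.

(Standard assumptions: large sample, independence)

Answer: z = 4.8250, reject H₀

Derivation:
H₀: p = 0.5, H₁: p ≠ 0.5
Standard error: SE = √(p₀(1-p₀)/n) = √(0.5×0.5/481) = 0.022798
z-statistic: z = (p̂ - p₀)/SE = (0.61 - 0.5)/0.022798 = 4.8250
Critical value: z_0.025 = ±1.960
p-value < 0.0001
Decision: reject H₀ at α = 0.05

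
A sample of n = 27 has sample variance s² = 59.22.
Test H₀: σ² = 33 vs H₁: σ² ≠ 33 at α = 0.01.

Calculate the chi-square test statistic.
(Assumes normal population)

df = n - 1 = 26
χ² = (n-1)s²/σ₀² = 26×59.22/33 = 46.6582
Critical values: χ²_{0.995,26} = 11.160, χ²_{0.005,26} = 48.290
Rejection region: χ² < 11.160 or χ² > 48.290
Decision: fail to reject H₀

Answer: χ² = 46.6582, fail to reject H₀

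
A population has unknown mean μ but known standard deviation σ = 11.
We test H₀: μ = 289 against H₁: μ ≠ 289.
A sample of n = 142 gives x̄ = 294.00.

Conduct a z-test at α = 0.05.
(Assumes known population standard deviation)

Answer: z = 5.4165, reject H₀

Derivation:
Standard error: SE = σ/√n = 11/√142 = 0.9231
z-statistic: z = (x̄ - μ₀)/SE = (294.00 - 289)/0.9231 = 5.4165
Critical value: ±1.960
p-value < 0.0001
Decision: reject H₀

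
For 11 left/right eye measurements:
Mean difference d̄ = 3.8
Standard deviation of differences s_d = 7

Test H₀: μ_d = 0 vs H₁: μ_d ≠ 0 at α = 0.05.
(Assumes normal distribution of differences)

Answer: t = 1.8004, fail to reject H₀

Derivation:
df = n - 1 = 10
SE = s_d/√n = 7/√11 = 2.1106
t = d̄/SE = 3.8/2.1106 = 1.8004
Critical value: t_{0.025,10} = ±2.228
p-value ≈ 0.1020
Decision: fail to reject H₀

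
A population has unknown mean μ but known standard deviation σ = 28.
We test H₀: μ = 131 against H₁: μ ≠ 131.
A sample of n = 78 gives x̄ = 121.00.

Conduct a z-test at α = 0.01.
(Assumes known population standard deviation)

Answer: z = -3.1542, reject H₀

Derivation:
Standard error: SE = σ/√n = 28/√78 = 3.1704
z-statistic: z = (x̄ - μ₀)/SE = (121.00 - 131)/3.1704 = -3.1542
Critical value: ±2.576
p-value = 0.0016
Decision: reject H₀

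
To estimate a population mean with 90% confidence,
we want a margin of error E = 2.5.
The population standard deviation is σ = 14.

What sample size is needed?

z_0.05 = 1.645
n = (z×σ/E)² = (1.645×14/2.5)²
n = 84.8609
Round up: n = 85

Answer: n = 85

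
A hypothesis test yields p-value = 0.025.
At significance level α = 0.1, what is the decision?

Compare p-value to α:
0.025 < 0.1
Decision: reject H₀

Answer: reject H₀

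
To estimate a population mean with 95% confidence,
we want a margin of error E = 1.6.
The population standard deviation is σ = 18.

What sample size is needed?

z_0.025 = 1.960
n = (z×σ/E)² = (1.960×18/1.6)²
n = 486.2025
Round up: n = 487

Answer: n = 487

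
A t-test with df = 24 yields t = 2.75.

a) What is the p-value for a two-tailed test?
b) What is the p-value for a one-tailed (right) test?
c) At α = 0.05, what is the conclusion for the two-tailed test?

Answer: a) 0.0111, b) 0.0056, c) reject H₀

Derivation:
Using t-distribution with df = 24:
a) Two-tailed: p = 2×P(T > 2.75) = 0.0111
b) One-tailed: p = P(T > 2.75) = 0.0056
c) 0.0111 < 0.05, reject H₀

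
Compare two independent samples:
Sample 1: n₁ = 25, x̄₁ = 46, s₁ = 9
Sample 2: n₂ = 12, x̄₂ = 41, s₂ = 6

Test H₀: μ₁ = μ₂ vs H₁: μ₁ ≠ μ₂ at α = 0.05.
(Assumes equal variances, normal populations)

Answer: t = 1.7413, fail to reject H₀

Derivation:
Pooled variance: s²_p = [24×9² + 11×6²]/(35) = 66.8571
s_p = 8.1766
SE = s_p×√(1/n₁ + 1/n₂) = 8.1766×√(1/25 + 1/12) = 2.8715
t = (x̄₁ - x̄₂)/SE = (46 - 41)/2.8715 = 1.7413
df = 35, t-critical = ±2.030
Decision: fail to reject H₀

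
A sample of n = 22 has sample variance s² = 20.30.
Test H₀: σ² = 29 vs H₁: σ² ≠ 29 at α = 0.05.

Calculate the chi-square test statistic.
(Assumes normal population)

df = n - 1 = 21
χ² = (n-1)s²/σ₀² = 21×20.30/29 = 14.7000
Critical values: χ²_{0.975,21} = 10.283, χ²_{0.025,21} = 35.479
Rejection region: χ² < 10.283 or χ² > 35.479
Decision: fail to reject H₀

Answer: χ² = 14.7000, fail to reject H₀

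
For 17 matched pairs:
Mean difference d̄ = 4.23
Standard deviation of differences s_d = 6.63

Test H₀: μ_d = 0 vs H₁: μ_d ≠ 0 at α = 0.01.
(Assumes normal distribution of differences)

Answer: t = 2.6306, fail to reject H₀

Derivation:
df = n - 1 = 16
SE = s_d/√n = 6.63/√17 = 1.6080
t = d̄/SE = 4.23/1.6080 = 2.6306
Critical value: t_{0.005,16} = ±2.921
p-value ≈ 0.0182
Decision: fail to reject H₀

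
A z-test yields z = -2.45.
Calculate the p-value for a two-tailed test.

For z = -2.45:
p = 2×P(Z > |-2.45|) = 2×(1 - Φ(2.45)) = 0.0143

Answer: p-value ≈ 0.0143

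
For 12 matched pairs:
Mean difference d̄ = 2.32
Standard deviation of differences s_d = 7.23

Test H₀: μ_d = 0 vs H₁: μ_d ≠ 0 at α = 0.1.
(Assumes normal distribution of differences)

Answer: t = 1.1116, fail to reject H₀

Derivation:
df = n - 1 = 11
SE = s_d/√n = 7.23/√12 = 2.0871
t = d̄/SE = 2.32/2.0871 = 1.1116
Critical value: t_{0.05,11} = ±1.796
p-value ≈ 0.2900
Decision: fail to reject H₀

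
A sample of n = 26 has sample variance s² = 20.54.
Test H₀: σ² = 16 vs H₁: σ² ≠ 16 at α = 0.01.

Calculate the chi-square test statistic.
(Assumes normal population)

Answer: χ² = 32.0938, fail to reject H₀

Derivation:
df = n - 1 = 25
χ² = (n-1)s²/σ₀² = 25×20.54/16 = 32.0938
Critical values: χ²_{0.995,25} = 10.520, χ²_{0.005,25} = 46.928
Rejection region: χ² < 10.520 or χ² > 46.928
Decision: fail to reject H₀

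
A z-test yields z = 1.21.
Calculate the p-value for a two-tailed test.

Answer: p-value ≈ 0.2263

Derivation:
For z = 1.21:
p = 2×P(Z > |1.21|) = 2×(1 - Φ(1.21)) = 0.2263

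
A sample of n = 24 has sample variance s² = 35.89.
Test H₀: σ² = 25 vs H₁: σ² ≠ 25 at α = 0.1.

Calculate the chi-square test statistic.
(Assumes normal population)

df = n - 1 = 23
χ² = (n-1)s²/σ₀² = 23×35.89/25 = 33.0188
Critical values: χ²_{0.95,23} = 13.091, χ²_{0.05,23} = 35.172
Rejection region: χ² < 13.091 or χ² > 35.172
Decision: fail to reject H₀

Answer: χ² = 33.0188, fail to reject H₀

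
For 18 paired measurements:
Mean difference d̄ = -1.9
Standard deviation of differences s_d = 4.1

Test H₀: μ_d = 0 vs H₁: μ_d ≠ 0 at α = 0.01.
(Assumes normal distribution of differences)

df = n - 1 = 17
SE = s_d/√n = 4.1/√18 = 0.9664
t = d̄/SE = -1.9/0.9664 = -1.9661
Critical value: t_{0.005,17} = ±2.898
p-value ≈ 0.0658
Decision: fail to reject H₀

Answer: t = -1.9661, fail to reject H₀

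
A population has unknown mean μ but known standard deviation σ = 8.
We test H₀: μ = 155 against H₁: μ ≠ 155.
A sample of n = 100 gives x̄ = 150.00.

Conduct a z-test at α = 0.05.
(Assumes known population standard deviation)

Answer: z = -6.2500, reject H₀

Derivation:
Standard error: SE = σ/√n = 8/√100 = 0.8000
z-statistic: z = (x̄ - μ₀)/SE = (150.00 - 155)/0.8000 = -6.2500
Critical value: ±1.960
p-value < 0.0001
Decision: reject H₀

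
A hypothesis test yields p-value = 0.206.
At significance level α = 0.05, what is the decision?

Answer: fail to reject H₀

Derivation:
Compare p-value to α:
0.206 ≥ 0.05
Decision: fail to reject H₀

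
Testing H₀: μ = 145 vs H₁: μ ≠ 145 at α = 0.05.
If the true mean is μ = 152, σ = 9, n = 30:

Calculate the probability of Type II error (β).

Answer: β ≈ 0.0107

Derivation:
SE = σ/√n = 9/√30 = 1.6432
Critical values: μ₀ ± z_0.025×SE = 145 ± 1.960×1.6432
Acceptance region: (141.7793, 148.2207)
Under H₁ (μ = 152): z_high = (148.2207 - 152)/1.6432 = -2.3000, z_low = (141.7793 - 152)/1.6432 = -6.2200
β = P(not reject | H₁) = Φ(-2.3000) - Φ(-6.2200) ≈ 0.0107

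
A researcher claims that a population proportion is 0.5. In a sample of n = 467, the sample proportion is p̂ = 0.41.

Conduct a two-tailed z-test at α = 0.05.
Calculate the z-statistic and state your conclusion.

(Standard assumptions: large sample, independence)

H₀: p = 0.5, H₁: p ≠ 0.5
Standard error: SE = √(p₀(1-p₀)/n) = √(0.5×0.5/467) = 0.023137
z-statistic: z = (p̂ - p₀)/SE = (0.41 - 0.5)/0.023137 = -3.8899
Critical value: z_0.025 = ±1.960
p-value = 0.0001
Decision: reject H₀ at α = 0.05

Answer: z = -3.8899, reject H₀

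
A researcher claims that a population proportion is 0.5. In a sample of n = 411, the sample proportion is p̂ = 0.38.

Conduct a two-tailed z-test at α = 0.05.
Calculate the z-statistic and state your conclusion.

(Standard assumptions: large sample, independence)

H₀: p = 0.5, H₁: p ≠ 0.5
Standard error: SE = √(p₀(1-p₀)/n) = √(0.5×0.5/411) = 0.024663
z-statistic: z = (p̂ - p₀)/SE = (0.38 - 0.5)/0.024663 = -4.8656
Critical value: z_0.025 = ±1.960
p-value < 0.0001
Decision: reject H₀ at α = 0.05

Answer: z = -4.8656, reject H₀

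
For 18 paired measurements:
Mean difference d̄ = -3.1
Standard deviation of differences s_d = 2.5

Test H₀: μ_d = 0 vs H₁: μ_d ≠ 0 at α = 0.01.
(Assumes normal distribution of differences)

df = n - 1 = 17
SE = s_d/√n = 2.5/√18 = 0.5893
t = d̄/SE = -3.1/0.5893 = -5.2605
Critical value: t_{0.005,17} = ±2.898
p-value ≈ 0.0001
Decision: reject H₀

Answer: t = -5.2605, reject H₀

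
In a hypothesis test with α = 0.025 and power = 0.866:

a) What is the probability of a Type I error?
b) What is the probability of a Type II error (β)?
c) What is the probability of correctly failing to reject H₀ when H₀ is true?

a) Type I error probability = α = 0.025
b) Power = P(reject H₀ | H₁ true) = 1 - β = 0.866, so Type II error probability = β = 1 - Power = 0.134
c) P(fail to reject H₀ | H₀ true) = 1 - α = 0.975

Answer: a) 0.025, b) 0.134, c) 0.975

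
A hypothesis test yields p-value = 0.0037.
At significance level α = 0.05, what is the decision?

Compare p-value to α:
0.0037 < 0.05
Decision: reject H₀

Answer: reject H₀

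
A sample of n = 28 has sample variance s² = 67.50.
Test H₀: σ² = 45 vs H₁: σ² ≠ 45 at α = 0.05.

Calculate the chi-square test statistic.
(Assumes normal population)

Answer: χ² = 40.5000, fail to reject H₀

Derivation:
df = n - 1 = 27
χ² = (n-1)s²/σ₀² = 27×67.50/45 = 40.5000
Critical values: χ²_{0.975,27} = 14.573, χ²_{0.025,27} = 43.195
Rejection region: χ² < 14.573 or χ² > 43.195
Decision: fail to reject H₀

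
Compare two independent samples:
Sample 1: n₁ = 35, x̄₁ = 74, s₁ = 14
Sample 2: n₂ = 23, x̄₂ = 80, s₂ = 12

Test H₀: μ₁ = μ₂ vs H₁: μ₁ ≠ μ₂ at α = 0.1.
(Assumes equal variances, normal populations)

Pooled variance: s²_p = [34×14² + 22×12²]/(56) = 175.5714
s_p = 13.2503
SE = s_p×√(1/n₁ + 1/n₂) = 13.2503×√(1/35 + 1/23) = 3.5567
t = (x̄₁ - x̄₂)/SE = (74 - 80)/3.5567 = -1.6870
df = 56, t-critical = ±1.673
Decision: reject H₀

Answer: t = -1.6870, reject H₀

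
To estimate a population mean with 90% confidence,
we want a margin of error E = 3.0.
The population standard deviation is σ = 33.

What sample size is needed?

Answer: n = 328

Derivation:
z_0.05 = 1.645
n = (z×σ/E)² = (1.645×33/3.0)²
n = 327.4290
Round up: n = 328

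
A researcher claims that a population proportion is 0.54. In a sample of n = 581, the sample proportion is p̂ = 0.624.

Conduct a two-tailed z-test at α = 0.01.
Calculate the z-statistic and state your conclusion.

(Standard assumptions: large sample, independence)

Answer: z = 4.0625, reject H₀

Derivation:
H₀: p = 0.54, H₁: p ≠ 0.54
Standard error: SE = √(p₀(1-p₀)/n) = √(0.54×0.46/581) = 0.020677
z-statistic: z = (p̂ - p₀)/SE = (0.624 - 0.54)/0.020677 = 4.0625
Critical value: z_0.005 = ±2.576
p-value < 0.0001
Decision: reject H₀ at α = 0.01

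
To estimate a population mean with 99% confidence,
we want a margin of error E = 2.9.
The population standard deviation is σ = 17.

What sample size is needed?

Answer: n = 229

Derivation:
z_0.005 = 2.576
n = (z×σ/E)² = (2.576×17/2.9)²
n = 228.0308
Round up: n = 229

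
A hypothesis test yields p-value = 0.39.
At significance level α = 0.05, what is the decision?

Compare p-value to α:
0.39 ≥ 0.05
Decision: fail to reject H₀

Answer: fail to reject H₀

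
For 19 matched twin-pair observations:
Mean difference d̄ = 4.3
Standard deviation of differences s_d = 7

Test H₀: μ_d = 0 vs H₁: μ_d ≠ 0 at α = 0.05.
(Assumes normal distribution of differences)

Answer: t = 2.6776, reject H₀

Derivation:
df = n - 1 = 18
SE = s_d/√n = 7/√19 = 1.6059
t = d̄/SE = 4.3/1.6059 = 2.6776
Critical value: t_{0.025,18} = ±2.101
p-value ≈ 0.0154
Decision: reject H₀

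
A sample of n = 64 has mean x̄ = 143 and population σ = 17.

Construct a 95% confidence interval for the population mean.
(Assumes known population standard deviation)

Confidence level: 95%, α = 0.05
z_0.025 = 1.960
SE = σ/√n = 17/√64 = 2.1250
Margin of error = 1.960 × 2.1250 = 4.1650
CI: x̄ ± margin = 143 ± 4.1650
CI: (138.8350, 147.1650)

Answer: (138.8350, 147.1650)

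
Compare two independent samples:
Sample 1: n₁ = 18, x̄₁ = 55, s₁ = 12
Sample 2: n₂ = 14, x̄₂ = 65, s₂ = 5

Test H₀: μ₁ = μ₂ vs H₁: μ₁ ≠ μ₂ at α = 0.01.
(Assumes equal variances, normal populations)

Pooled variance: s²_p = [17×12² + 13×5²]/(30) = 92.4333
s_p = 9.6142
SE = s_p×√(1/n₁ + 1/n₂) = 9.6142×√(1/18 + 1/14) = 3.4260
t = (x̄₁ - x̄₂)/SE = (55 - 65)/3.4260 = -2.9189
df = 30, t-critical = ±2.750
Decision: reject H₀

Answer: t = -2.9189, reject H₀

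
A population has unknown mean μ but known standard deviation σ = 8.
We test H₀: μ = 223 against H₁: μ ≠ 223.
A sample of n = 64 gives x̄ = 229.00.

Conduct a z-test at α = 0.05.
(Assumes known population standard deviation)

Answer: z = 6.0000, reject H₀

Derivation:
Standard error: SE = σ/√n = 8/√64 = 1.0000
z-statistic: z = (x̄ - μ₀)/SE = (229.00 - 223)/1.0000 = 6.0000
Critical value: ±1.960
p-value < 0.0001
Decision: reject H₀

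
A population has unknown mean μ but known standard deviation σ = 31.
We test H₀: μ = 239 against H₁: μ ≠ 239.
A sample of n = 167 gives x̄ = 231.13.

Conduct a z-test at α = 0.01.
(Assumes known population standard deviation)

Answer: z = -3.2807, reject H₀

Derivation:
Standard error: SE = σ/√n = 31/√167 = 2.3989
z-statistic: z = (x̄ - μ₀)/SE = (231.13 - 239)/2.3989 = -3.2807
Critical value: ±2.576
p-value = 0.0010
Decision: reject H₀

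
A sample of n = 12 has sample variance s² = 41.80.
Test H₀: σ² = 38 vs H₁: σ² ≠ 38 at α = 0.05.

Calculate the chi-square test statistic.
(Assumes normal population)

df = n - 1 = 11
χ² = (n-1)s²/σ₀² = 11×41.80/38 = 12.1000
Critical values: χ²_{0.975,11} = 3.816, χ²_{0.025,11} = 21.920
Rejection region: χ² < 3.816 or χ² > 21.920
Decision: fail to reject H₀

Answer: χ² = 12.1000, fail to reject H₀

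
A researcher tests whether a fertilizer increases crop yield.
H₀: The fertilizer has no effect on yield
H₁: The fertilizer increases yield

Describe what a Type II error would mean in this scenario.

Type I error (α): Rejecting H₀ when H₀ is true
Type II error (β): Failing to reject H₀ when H₁ is true

Answer: Failing to recommend an effective fertilizer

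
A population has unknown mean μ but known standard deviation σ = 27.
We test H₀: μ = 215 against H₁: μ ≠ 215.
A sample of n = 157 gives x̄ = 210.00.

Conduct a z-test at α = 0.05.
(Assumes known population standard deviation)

Standard error: SE = σ/√n = 27/√157 = 2.1548
z-statistic: z = (x̄ - μ₀)/SE = (210.00 - 215)/2.1548 = -2.3204
Critical value: ±1.960
p-value = 0.0203
Decision: reject H₀

Answer: z = -2.3204, reject H₀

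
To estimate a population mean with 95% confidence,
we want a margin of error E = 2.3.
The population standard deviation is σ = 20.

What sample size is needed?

Answer: n = 291

Derivation:
z_0.025 = 1.960
n = (z×σ/E)² = (1.960×20/2.3)²
n = 290.4802
Round up: n = 291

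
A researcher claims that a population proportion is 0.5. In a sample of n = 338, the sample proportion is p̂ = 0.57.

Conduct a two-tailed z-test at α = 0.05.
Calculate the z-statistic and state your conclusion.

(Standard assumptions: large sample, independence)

Answer: z = 2.5739, reject H₀

Derivation:
H₀: p = 0.5, H₁: p ≠ 0.5
Standard error: SE = √(p₀(1-p₀)/n) = √(0.5×0.5/338) = 0.027196
z-statistic: z = (p̂ - p₀)/SE = (0.57 - 0.5)/0.027196 = 2.5739
Critical value: z_0.025 = ±1.960
p-value = 0.0101
Decision: reject H₀ at α = 0.05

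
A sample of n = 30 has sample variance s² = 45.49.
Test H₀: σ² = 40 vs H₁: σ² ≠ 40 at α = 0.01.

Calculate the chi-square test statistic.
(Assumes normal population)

df = n - 1 = 29
χ² = (n-1)s²/σ₀² = 29×45.49/40 = 32.9802
Critical values: χ²_{0.995,29} = 13.121, χ²_{0.005,29} = 52.336
Rejection region: χ² < 13.121 or χ² > 52.336
Decision: fail to reject H₀

Answer: χ² = 32.9802, fail to reject H₀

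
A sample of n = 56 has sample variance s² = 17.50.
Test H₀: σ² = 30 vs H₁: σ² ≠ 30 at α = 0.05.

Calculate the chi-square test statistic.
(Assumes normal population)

Answer: χ² = 32.0833, reject H₀

Derivation:
df = n - 1 = 55
χ² = (n-1)s²/σ₀² = 55×17.50/30 = 32.0833
Critical values: χ²_{0.975,55} = 36.398, χ²_{0.025,55} = 77.380
Rejection region: χ² < 36.398 or χ² > 77.380
Decision: reject H₀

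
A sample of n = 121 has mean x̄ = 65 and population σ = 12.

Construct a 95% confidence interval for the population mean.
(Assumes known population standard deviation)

Answer: (62.8618, 67.1382)

Derivation:
Confidence level: 95%, α = 0.05
z_0.025 = 1.960
SE = σ/√n = 12/√121 = 1.0909
Margin of error = 1.960 × 1.0909 = 2.1382
CI: x̄ ± margin = 65 ± 2.1382
CI: (62.8618, 67.1382)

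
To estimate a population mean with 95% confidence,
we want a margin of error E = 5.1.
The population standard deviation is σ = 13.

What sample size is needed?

z_0.025 = 1.960
n = (z×σ/E)² = (1.960×13/5.1)²
n = 24.9608
Round up: n = 25

Answer: n = 25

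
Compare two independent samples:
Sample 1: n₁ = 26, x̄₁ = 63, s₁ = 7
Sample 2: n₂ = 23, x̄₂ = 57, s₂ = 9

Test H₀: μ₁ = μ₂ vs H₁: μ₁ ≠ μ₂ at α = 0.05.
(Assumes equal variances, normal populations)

Answer: t = 2.6205, reject H₀

Derivation:
Pooled variance: s²_p = [25×7² + 22×9²]/(47) = 63.9787
s_p = 7.9987
SE = s_p×√(1/n₁ + 1/n₂) = 7.9987×√(1/26 + 1/23) = 2.2896
t = (x̄₁ - x̄₂)/SE = (63 - 57)/2.2896 = 2.6205
df = 47, t-critical = ±2.012
Decision: reject H₀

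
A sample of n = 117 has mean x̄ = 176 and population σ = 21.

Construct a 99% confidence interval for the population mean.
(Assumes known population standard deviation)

Answer: (170.9987, 181.0013)

Derivation:
Confidence level: 99%, α = 0.01
z_0.005 = 2.576
SE = σ/√n = 21/√117 = 1.9415
Margin of error = 2.576 × 1.9415 = 5.0013
CI: x̄ ± margin = 176 ± 5.0013
CI: (170.9987, 181.0013)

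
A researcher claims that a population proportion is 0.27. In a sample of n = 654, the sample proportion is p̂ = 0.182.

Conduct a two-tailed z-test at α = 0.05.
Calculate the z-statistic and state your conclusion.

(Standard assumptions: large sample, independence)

H₀: p = 0.27, H₁: p ≠ 0.27
Standard error: SE = √(p₀(1-p₀)/n) = √(0.27×0.73/654) = 0.017360
z-statistic: z = (p̂ - p₀)/SE = (0.182 - 0.27)/0.017360 = -5.0691
Critical value: z_0.025 = ±1.960
p-value < 0.0001
Decision: reject H₀ at α = 0.05

Answer: z = -5.0691, reject H₀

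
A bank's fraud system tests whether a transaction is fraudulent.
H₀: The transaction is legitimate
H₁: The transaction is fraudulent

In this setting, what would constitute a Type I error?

Answer: Blocking a legitimate transaction as fraud

Derivation:
Type I error: rejecting H₀ when it is actually true (false positive).
Type II error: failing to reject H₀ when H₁ is actually true (false negative).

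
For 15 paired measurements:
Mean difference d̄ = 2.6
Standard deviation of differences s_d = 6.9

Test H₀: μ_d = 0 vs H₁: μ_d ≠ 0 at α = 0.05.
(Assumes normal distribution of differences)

Answer: t = 1.4594, fail to reject H₀

Derivation:
df = n - 1 = 14
SE = s_d/√n = 6.9/√15 = 1.7816
t = d̄/SE = 2.6/1.7816 = 1.4594
Critical value: t_{0.025,14} = ±2.145
p-value ≈ 0.1665
Decision: fail to reject H₀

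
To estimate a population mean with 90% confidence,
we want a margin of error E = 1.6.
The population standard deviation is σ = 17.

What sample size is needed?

z_0.05 = 1.645
n = (z×σ/E)² = (1.645×17/1.6)²
n = 305.4849
Round up: n = 306

Answer: n = 306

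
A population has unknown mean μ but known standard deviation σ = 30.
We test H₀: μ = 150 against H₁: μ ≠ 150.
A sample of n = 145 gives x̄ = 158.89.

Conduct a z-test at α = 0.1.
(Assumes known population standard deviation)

Standard error: SE = σ/√n = 30/√145 = 2.4914
z-statistic: z = (x̄ - μ₀)/SE = (158.89 - 150)/2.4914 = 3.5683
Critical value: ±1.645
p-value = 0.0004
Decision: reject H₀

Answer: z = 3.5683, reject H₀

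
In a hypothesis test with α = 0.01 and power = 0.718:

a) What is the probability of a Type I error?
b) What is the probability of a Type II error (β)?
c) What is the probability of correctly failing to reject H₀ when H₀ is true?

Answer: a) 0.01, b) 0.282, c) 0.99

Derivation:
a) Type I error probability = α = 0.01
b) Power = P(reject H₀ | H₁ true) = 1 - β = 0.718, so Type II error probability = β = 1 - Power = 0.282
c) P(fail to reject H₀ | H₀ true) = 1 - α = 0.99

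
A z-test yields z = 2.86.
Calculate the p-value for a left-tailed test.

Answer: p-value ≈ 0.9979

Derivation:
For z = 2.86:
p = P(Z < 2.86) = Φ(2.86) = 0.9979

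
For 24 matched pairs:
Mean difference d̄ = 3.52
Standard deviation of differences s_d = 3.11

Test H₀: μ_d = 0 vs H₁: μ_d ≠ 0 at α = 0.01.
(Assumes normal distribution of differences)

df = n - 1 = 23
SE = s_d/√n = 3.11/√24 = 0.6348
t = d̄/SE = 3.52/0.6348 = 5.5451
Critical value: t_{0.005,23} = ±2.807
p-value < 0.0001
Decision: reject H₀

Answer: t = 5.5451, reject H₀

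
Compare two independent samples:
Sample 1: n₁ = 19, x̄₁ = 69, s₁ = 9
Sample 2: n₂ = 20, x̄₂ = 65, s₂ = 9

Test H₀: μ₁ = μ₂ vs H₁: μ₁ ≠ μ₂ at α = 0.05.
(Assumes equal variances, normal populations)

Pooled variance: s²_p = [18×9² + 19×9²]/(37) = 81.0000
s_p = 9.0000
SE = s_p×√(1/n₁ + 1/n₂) = 9.0000×√(1/19 + 1/20) = 2.8833
t = (x̄₁ - x̄₂)/SE = (69 - 65)/2.8833 = 1.3873
df = 37, t-critical = ±2.026
Decision: fail to reject H₀

Answer: t = 1.3873, fail to reject H₀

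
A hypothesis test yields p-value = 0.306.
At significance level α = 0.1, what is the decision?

Compare p-value to α:
0.306 ≥ 0.1
Decision: fail to reject H₀

Answer: fail to reject H₀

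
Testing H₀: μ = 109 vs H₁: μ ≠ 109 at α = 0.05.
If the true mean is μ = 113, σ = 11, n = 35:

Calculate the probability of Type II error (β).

Answer: β ≈ 0.4241

Derivation:
SE = σ/√n = 11/√35 = 1.8593
Critical values: μ₀ ± z_0.025×SE = 109 ± 1.960×1.8593
Acceptance region: (105.3558, 112.6442)
Under H₁ (μ = 113): z_high = (112.6442 - 113)/1.8593 = -0.1914, z_low = (105.3558 - 113)/1.8593 = -4.1113
β = P(not reject | H₁) = Φ(-0.1914) - Φ(-4.1113) ≈ 0.4241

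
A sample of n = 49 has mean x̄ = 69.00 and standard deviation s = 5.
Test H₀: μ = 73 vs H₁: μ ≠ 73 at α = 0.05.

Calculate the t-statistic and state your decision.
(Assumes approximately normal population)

df = n - 1 = 48
SE = s/√n = 5/√49 = 0.7143
t = (x̄ - μ₀)/SE = (69.00 - 73)/0.7143 = -5.5999
Critical value: t_{0.025,48} = ±2.011
p-value < 0.0001
Decision: reject H₀

Answer: t = -5.5999, reject H₀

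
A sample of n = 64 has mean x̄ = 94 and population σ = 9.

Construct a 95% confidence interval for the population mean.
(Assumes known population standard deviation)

Confidence level: 95%, α = 0.05
z_0.025 = 1.960
SE = σ/√n = 9/√64 = 1.1250
Margin of error = 1.960 × 1.1250 = 2.2050
CI: x̄ ± margin = 94 ± 2.2050
CI: (91.7950, 96.2050)

Answer: (91.7950, 96.2050)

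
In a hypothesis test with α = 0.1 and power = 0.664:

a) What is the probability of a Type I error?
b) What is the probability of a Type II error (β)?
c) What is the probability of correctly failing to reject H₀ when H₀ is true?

Answer: a) 0.1, b) 0.336, c) 0.9

Derivation:
a) Type I error probability = α = 0.1
b) Power = P(reject H₀ | H₁ true) = 1 - β = 0.664, so Type II error probability = β = 1 - Power = 0.336
c) P(fail to reject H₀ | H₀ true) = 1 - α = 0.9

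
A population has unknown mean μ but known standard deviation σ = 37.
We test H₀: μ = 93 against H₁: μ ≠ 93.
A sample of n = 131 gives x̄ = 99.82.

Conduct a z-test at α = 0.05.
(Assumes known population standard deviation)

Answer: z = 2.1097, reject H₀

Derivation:
Standard error: SE = σ/√n = 37/√131 = 3.2327
z-statistic: z = (x̄ - μ₀)/SE = (99.82 - 93)/3.2327 = 2.1097
Critical value: ±1.960
p-value = 0.0349
Decision: reject H₀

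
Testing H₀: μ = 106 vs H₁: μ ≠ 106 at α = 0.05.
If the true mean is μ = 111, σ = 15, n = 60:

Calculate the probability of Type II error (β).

Answer: β ≈ 0.2670

Derivation:
SE = σ/√n = 15/√60 = 1.9365
Critical values: μ₀ ± z_0.025×SE = 106 ± 1.960×1.9365
Acceptance region: (102.2045, 109.7955)
Under H₁ (μ = 111): z_high = (109.7955 - 111)/1.9365 = -0.6220, z_low = (102.2045 - 111)/1.9365 = -4.5420
β = P(not reject | H₁) = Φ(-0.6220) - Φ(-4.5420) ≈ 0.2670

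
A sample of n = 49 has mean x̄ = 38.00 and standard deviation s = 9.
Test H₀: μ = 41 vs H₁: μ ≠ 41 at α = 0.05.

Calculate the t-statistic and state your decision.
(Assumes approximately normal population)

Answer: t = -2.3334, reject H₀

Derivation:
df = n - 1 = 48
SE = s/√n = 9/√49 = 1.2857
t = (x̄ - μ₀)/SE = (38.00 - 41)/1.2857 = -2.3334
Critical value: t_{0.025,48} = ±2.011
p-value ≈ 0.0239
Decision: reject H₀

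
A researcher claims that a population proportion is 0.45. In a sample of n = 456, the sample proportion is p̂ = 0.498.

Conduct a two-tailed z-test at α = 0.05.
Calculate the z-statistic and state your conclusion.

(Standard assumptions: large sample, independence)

H₀: p = 0.45, H₁: p ≠ 0.45
Standard error: SE = √(p₀(1-p₀)/n) = √(0.45×0.55/456) = 0.023297
z-statistic: z = (p̂ - p₀)/SE = (0.498 - 0.45)/0.023297 = 2.0604
Critical value: z_0.025 = ±1.960
p-value = 0.0394
Decision: reject H₀ at α = 0.05

Answer: z = 2.0604, reject H₀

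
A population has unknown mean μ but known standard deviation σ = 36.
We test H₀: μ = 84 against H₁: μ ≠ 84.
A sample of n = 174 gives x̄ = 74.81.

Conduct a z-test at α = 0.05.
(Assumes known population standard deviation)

Answer: z = -3.3673, reject H₀

Derivation:
Standard error: SE = σ/√n = 36/√174 = 2.7292
z-statistic: z = (x̄ - μ₀)/SE = (74.81 - 84)/2.7292 = -3.3673
Critical value: ±1.960
p-value = 0.0008
Decision: reject H₀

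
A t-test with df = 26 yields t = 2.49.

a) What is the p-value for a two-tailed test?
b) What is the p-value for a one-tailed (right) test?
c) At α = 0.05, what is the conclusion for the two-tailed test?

Using t-distribution with df = 26:
a) Two-tailed: p = 2×P(T > 2.49) = 0.0195
b) One-tailed: p = P(T > 2.49) = 0.0097
c) 0.0195 < 0.05, reject H₀

Answer: a) 0.0195, b) 0.0097, c) reject H₀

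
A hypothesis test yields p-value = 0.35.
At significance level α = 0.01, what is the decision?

Answer: fail to reject H₀

Derivation:
Compare p-value to α:
0.35 ≥ 0.01
Decision: fail to reject H₀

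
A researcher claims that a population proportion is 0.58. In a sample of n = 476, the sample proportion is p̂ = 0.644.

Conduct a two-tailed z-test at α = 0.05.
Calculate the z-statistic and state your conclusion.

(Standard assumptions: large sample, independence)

Answer: z = 2.8291, reject H₀

Derivation:
H₀: p = 0.58, H₁: p ≠ 0.58
Standard error: SE = √(p₀(1-p₀)/n) = √(0.58×0.42/476) = 0.022622
z-statistic: z = (p̂ - p₀)/SE = (0.644 - 0.58)/0.022622 = 2.8291
Critical value: z_0.025 = ±1.960
p-value = 0.0047
Decision: reject H₀ at α = 0.05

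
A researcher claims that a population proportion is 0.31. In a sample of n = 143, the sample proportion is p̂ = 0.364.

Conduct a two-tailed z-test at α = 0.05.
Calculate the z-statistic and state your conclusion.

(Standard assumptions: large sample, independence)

Answer: z = 1.3962, fail to reject H₀

Derivation:
H₀: p = 0.31, H₁: p ≠ 0.31
Standard error: SE = √(p₀(1-p₀)/n) = √(0.31×0.69/143) = 0.038676
z-statistic: z = (p̂ - p₀)/SE = (0.364 - 0.31)/0.038676 = 1.3962
Critical value: z_0.025 = ±1.960
p-value = 0.1627
Decision: fail to reject H₀ at α = 0.05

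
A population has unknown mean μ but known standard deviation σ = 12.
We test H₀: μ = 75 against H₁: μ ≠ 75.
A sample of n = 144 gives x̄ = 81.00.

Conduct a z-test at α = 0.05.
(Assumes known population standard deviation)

Standard error: SE = σ/√n = 12/√144 = 1.0000
z-statistic: z = (x̄ - μ₀)/SE = (81.00 - 75)/1.0000 = 6.0000
Critical value: ±1.960
p-value < 0.0001
Decision: reject H₀

Answer: z = 6.0000, reject H₀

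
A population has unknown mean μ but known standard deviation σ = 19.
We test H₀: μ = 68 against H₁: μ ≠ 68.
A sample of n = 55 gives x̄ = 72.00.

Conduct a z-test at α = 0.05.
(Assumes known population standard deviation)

Standard error: SE = σ/√n = 19/√55 = 2.5620
z-statistic: z = (x̄ - μ₀)/SE = (72.00 - 68)/2.5620 = 1.5613
Critical value: ±1.960
p-value = 0.1185
Decision: fail to reject H₀

Answer: z = 1.5613, fail to reject H₀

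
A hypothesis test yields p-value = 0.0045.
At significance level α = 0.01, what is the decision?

Answer: reject H₀

Derivation:
Compare p-value to α:
0.0045 < 0.01
Decision: reject H₀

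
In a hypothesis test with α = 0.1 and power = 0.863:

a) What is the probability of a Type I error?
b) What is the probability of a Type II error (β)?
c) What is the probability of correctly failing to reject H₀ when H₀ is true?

a) Type I error probability = α = 0.1
b) Power = P(reject H₀ | H₁ true) = 1 - β = 0.863, so Type II error probability = β = 1 - Power = 0.137
c) P(fail to reject H₀ | H₀ true) = 1 - α = 0.9

Answer: a) 0.1, b) 0.137, c) 0.9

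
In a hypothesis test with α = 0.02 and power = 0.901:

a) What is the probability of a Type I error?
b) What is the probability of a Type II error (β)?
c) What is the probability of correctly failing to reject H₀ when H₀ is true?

a) Type I error probability = α = 0.02
b) Power = P(reject H₀ | H₁ true) = 1 - β = 0.901, so Type II error probability = β = 1 - Power = 0.099
c) P(fail to reject H₀ | H₀ true) = 1 - α = 0.98

Answer: a) 0.02, b) 0.099, c) 0.98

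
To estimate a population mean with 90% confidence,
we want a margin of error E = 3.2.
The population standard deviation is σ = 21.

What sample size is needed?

Answer: n = 117

Derivation:
z_0.05 = 1.645
n = (z×σ/E)² = (1.645×21/3.2)²
n = 116.5388
Round up: n = 117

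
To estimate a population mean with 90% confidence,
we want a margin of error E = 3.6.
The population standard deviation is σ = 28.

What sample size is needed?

z_0.05 = 1.645
n = (z×σ/E)² = (1.645×28/3.6)²
n = 163.6978
Round up: n = 164

Answer: n = 164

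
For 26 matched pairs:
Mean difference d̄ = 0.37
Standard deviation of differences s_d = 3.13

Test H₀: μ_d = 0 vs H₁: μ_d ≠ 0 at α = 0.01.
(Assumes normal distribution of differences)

Answer: t = 0.6028, fail to reject H₀

Derivation:
df = n - 1 = 25
SE = s_d/√n = 3.13/√26 = 0.6138
t = d̄/SE = 0.37/0.6138 = 0.6028
Critical value: t_{0.005,25} = ±2.787
p-value ≈ 0.5521
Decision: fail to reject H₀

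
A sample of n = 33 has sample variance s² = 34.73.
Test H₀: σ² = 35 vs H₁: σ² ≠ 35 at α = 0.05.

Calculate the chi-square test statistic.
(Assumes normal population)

df = n - 1 = 32
χ² = (n-1)s²/σ₀² = 32×34.73/35 = 31.7531
Critical values: χ²_{0.975,32} = 18.291, χ²_{0.025,32} = 49.480
Rejection region: χ² < 18.291 or χ² > 49.480
Decision: fail to reject H₀

Answer: χ² = 31.7531, fail to reject H₀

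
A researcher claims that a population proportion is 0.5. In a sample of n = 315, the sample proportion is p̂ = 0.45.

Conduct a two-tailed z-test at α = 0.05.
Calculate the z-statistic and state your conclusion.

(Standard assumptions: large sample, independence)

H₀: p = 0.5, H₁: p ≠ 0.5
Standard error: SE = √(p₀(1-p₀)/n) = √(0.5×0.5/315) = 0.028172
z-statistic: z = (p̂ - p₀)/SE = (0.45 - 0.5)/0.028172 = -1.7748
Critical value: z_0.025 = ±1.960
p-value = 0.0759
Decision: fail to reject H₀ at α = 0.05

Answer: z = -1.7748, fail to reject H₀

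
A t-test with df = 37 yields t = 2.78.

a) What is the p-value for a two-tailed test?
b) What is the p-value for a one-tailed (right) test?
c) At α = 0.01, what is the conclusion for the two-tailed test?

Answer: a) 0.0085, b) 0.0042, c) reject H₀

Derivation:
Using t-distribution with df = 37:
a) Two-tailed: p = 2×P(T > 2.78) = 0.0085
b) One-tailed: p = P(T > 2.78) = 0.0042
c) 0.0085 < 0.01, reject H₀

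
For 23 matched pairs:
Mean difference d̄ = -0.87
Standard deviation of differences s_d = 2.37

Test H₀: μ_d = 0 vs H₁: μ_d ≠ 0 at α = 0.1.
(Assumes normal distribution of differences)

df = n - 1 = 22
SE = s_d/√n = 2.37/√23 = 0.4942
t = d̄/SE = -0.87/0.4942 = -1.7604
Critical value: t_{0.05,22} = ±1.717
p-value ≈ 0.0922
Decision: reject H₀

Answer: t = -1.7604, reject H₀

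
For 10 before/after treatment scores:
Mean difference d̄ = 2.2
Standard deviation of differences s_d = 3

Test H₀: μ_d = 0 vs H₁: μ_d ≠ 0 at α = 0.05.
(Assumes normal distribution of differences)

df = n - 1 = 9
SE = s_d/√n = 3/√10 = 0.9487
t = d̄/SE = 2.2/0.9487 = 2.3190
Critical value: t_{0.025,9} = ±2.262
p-value ≈ 0.0456
Decision: reject H₀

Answer: t = 2.3190, reject H₀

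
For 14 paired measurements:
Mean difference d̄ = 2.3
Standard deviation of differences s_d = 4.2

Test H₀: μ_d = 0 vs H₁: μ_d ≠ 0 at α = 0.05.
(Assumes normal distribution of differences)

Answer: t = 2.0490, fail to reject H₀

Derivation:
df = n - 1 = 13
SE = s_d/√n = 4.2/√14 = 1.1225
t = d̄/SE = 2.3/1.1225 = 2.0490
Critical value: t_{0.025,13} = ±2.160
p-value ≈ 0.0612
Decision: fail to reject H₀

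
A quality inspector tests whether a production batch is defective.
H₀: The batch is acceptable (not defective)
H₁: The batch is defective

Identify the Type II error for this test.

A Type I error (probability α) occurs when we reject a true H₀.
A Type II error (probability β) occurs when we fail to reject a false H₀.

Answer: Shipping a defective batch to customers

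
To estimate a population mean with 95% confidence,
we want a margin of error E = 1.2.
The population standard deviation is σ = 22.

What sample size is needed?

z_0.025 = 1.960
n = (z×σ/E)² = (1.960×22/1.2)²
n = 1291.2044
Round up: n = 1292

Answer: n = 1292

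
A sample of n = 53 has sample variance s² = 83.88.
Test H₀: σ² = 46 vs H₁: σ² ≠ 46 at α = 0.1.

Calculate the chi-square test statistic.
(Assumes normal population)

Answer: χ² = 94.8209, reject H₀

Derivation:
df = n - 1 = 52
χ² = (n-1)s²/σ₀² = 52×83.88/46 = 94.8209
Critical values: χ²_{0.95,52} = 36.437, χ²_{0.05,52} = 69.832
Rejection region: χ² < 36.437 or χ² > 69.832
Decision: reject H₀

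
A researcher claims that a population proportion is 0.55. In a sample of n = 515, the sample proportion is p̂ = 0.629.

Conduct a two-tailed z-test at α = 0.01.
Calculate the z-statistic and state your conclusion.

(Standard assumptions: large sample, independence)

H₀: p = 0.55, H₁: p ≠ 0.55
Standard error: SE = √(p₀(1-p₀)/n) = √(0.55×0.45/515) = 0.021922
z-statistic: z = (p̂ - p₀)/SE = (0.629 - 0.55)/0.021922 = 3.6037
Critical value: z_0.005 = ±2.576
p-value = 0.0003
Decision: reject H₀ at α = 0.01

Answer: z = 3.6037, reject H₀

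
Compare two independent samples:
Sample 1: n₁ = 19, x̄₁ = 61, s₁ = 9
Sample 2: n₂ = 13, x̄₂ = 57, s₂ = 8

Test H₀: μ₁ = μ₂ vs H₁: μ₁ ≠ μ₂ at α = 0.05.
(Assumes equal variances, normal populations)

Answer: t = 1.2901, fail to reject H₀

Derivation:
Pooled variance: s²_p = [18×9² + 12×8²]/(30) = 74.2000
s_p = 8.6139
SE = s_p×√(1/n₁ + 1/n₂) = 8.6139×√(1/19 + 1/13) = 3.1005
t = (x̄₁ - x̄₂)/SE = (61 - 57)/3.1005 = 1.2901
df = 30, t-critical = ±2.042
Decision: fail to reject H₀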